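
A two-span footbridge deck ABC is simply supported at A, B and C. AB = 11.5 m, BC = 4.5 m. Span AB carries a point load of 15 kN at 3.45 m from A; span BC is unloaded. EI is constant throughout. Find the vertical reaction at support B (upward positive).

Take M_B as the redundant. Released structure: two simple spans AB and BC with a hinge at B.
Discontinuity in slope at B on the released structure — sum the simple-span end rotations:
  span AB: point load 15 at a = 3.45: Pab(L + a)/(6LEI) = 90.26/EI
  relative rotation θ_0 = (90.26 + 0)/EI = 90.26/EI
A unit hogging moment at B produces rotation L₁/(3EI) + L₂/(3EI) = 5.333/EI.
Compatibility: M_B·(L₁+L₂)/(3EI) = θ_0, giving M_B = 16.92 kN·m (hogging).
Span AB, ΣM about A with M_B applied at B: R_B^{AB}·11.5 = 51.75 + 16.92, so R_B^{AB} = 5.972 kN and R_A = 15 − 5.972 = 9.028 kN.
Span BC, ΣM about C: R_B^{BC}·4.5 = 0 + 16.92, so R_B^{BC} = 3.761 kN and R_C = 0 − 3.761 = -3.761 kN.
R_B = 5.972 + 3.761 = 9.732 kN.

R_B = 9.732 kN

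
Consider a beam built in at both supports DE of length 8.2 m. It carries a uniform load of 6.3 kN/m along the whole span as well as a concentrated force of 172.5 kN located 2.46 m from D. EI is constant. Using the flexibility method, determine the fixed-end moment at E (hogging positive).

M_E = 124.4 kN·m

Release both end moments; the primary structure is a simply-supported span DE with redundants M_D and M_E.
On the primary (simply-supported) span, the end slopes from the loading are:
  at D: UDL 6.3: wL³/(24EI) = 144.7/EI
  at E: UDL 6.3: wL³/(24EI) = 144.7/EI
  at D: point load 172.5 at a = 2.46: Pab(L + b)/(6LEI) = 690.1/EI
  at E: point load 172.5 at a = 2.46: Pab(L + a)/(6LEI) = 527.7/EI
  θ_D0 = 834.9/EI,  θ_E0 = 672.5/EI
Flexibility coefficients: a unit moment at one end gives L/(3EI) there and L/(6EI) at the far end, so f₁₁ = f₂₂ = 2.733/EI and f₁₂ = f₂₁ = 1.367/EI.
Compatibility — zero rotation at each built-in end:
  2.733 M_D + 1.367 M_E = 834.9
  1.367 M_D + 2.733 M_E = 672.5
Solving the pair gives M_D = 243.2 kN·m and M_E = 124.4 kN·m (hogging).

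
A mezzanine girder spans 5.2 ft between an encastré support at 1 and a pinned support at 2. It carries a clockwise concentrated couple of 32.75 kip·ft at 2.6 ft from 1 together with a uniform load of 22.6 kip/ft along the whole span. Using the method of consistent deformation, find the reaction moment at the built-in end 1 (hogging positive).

Remove the prop at 2; the released (primary) structure is a cantilever built in at 1.
Primary-structure tip deflection at 2 by superposition:
  clockwise couple 32.75 at a = 2.6: M₀a(2L − a)/(2EI) = 332.1/EI
  UDL 22.6: wL⁴/(8EI) = 2066/EI
  δ_0 = 2398/EI
Flexibility coefficient — unit upward force at 2: δ_{22} = L³/(3EI) = 46.87/EI.
Compatibility at 2: δ_0 − R_2·δ_{22} = 0, so R_2 = 2398/46.87 = 51.16 kip.
Moment equilibrium about 1: M_1 = Σ(load moments about 1) − R_2·L = 338.3 − 51.16×5.2 = 72.29 kip·ft.

M_1 = 72.29 kip·ft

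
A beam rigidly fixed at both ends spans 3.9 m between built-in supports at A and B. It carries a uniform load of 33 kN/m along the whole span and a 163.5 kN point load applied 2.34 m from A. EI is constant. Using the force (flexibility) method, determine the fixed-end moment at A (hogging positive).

Release both end moments; the primary structure is a simply-supported span AB with redundants M_A and M_B.
On the primary (simply-supported) span, the end slopes from the loading are:
  at A: UDL 33: wL³/(24EI) = 81.56/EI
  at B: UDL 33: wL³/(24EI) = 81.56/EI
  at A: point load 163.5 at a = 2.34: Pab(L + b)/(6LEI) = 139.3/EI
  at B: point load 163.5 at a = 2.34: Pab(L + a)/(6LEI) = 159.2/EI
  θ_A0 = 220.8/EI,  θ_B0 = 240.7/EI
Flexibility coefficients: a unit moment at one end gives L/(3EI) there and L/(6EI) at the far end, so f₁₁ = f₂₂ = 1.3/EI and f₁₂ = f₂₁ = 0.65/EI.
Compatibility — zero rotation at each built-in end:
  1.3 M_A + 0.65 M_B = 220.8
  0.65 M_A + 1.3 M_B = 240.7
Solving the pair gives M_A = 103 kN·m and M_B = 133.6 kN·m (hogging).

M_A = 103 kN·m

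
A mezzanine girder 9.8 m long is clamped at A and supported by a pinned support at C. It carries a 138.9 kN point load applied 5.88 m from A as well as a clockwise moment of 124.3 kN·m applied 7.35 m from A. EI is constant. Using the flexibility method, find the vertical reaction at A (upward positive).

Choose R_C as the redundant. The primary structure is the cantilever fixed at A.
Free-end deflection of the primary structure under the applied loading (downward +):
  point load 138.9 at a = 5.88: Pa²(3L − a)/(6EI) = 18825/EI
  clockwise couple 124.3 at a = 7.35: M₀a(2L − a)/(2EI) = 5596/EI
  δ_0 = 24421/EI
Tip deflection under a unit load at C: L³/(3EI) = 313.7/EI.
The prop prevents deflection at C: R_C = δ_0/δ_{CC} = 24421/313.7 = 77.84 kN.
Vertical equilibrium: R_A = ΣP − R_C = 138.9 − 77.84 = 61.06 kN.

R_A = 61.06 kN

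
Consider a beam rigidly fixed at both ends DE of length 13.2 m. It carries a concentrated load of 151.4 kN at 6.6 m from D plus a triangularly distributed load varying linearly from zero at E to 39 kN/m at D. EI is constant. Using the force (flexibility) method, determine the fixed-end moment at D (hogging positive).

M_D = 589.6 kN·m

Release both end moments; the primary structure is a simply-supported span DE with redundants M_D and M_E.
Simple-span end rotations at D and E under the given loads:
  at D: point load 151.4 at a = 6.6: Pab(L + b)/(6LEI) = 1649/EI
  at E: point load 151.4 at a = 6.6: Pab(L + a)/(6LEI) = 1649/EI
  at D: triangular load, peak 39: w₀L³/(45EI) = 1993/EI
  at E: triangular load, peak 39: 7w₀L³/(360EI) = 1744/EI
  θ_D0 = 3642/EI,  θ_E0 = 3393/EI
Flexibility coefficients: a unit moment at one end gives L/(3EI) there and L/(6EI) at the far end, so f₁₁ = f₂₂ = 4.4/EI and f₁₂ = f₂₁ = 2.2/EI.
Compatibility — zero rotation at each built-in end:
  4.4 M_D + 2.2 M_E = 3642
  2.2 M_D + 4.4 M_E = 3393
Solving the pair gives M_D = 589.6 kN·m and M_E = 476.3 kN·m (hogging).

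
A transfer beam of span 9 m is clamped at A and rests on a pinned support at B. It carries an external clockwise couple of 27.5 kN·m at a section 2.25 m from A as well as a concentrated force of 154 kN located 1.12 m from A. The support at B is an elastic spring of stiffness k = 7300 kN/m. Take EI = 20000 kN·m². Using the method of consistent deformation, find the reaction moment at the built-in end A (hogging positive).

M_A = 151.6 kN·m

Take the reaction at B as the redundant and release it; the primary structure is a cantilever fixed at A.
Primary-structure tip deflection at B by superposition:
  clockwise couple 27.5 at a = 2.25: M₀a(2L − a)/(2EI) = 487.3/EI
  point load 154 at a = 1.12: Pa²(3L − a)/(6EI) = 833.2/EI
  δ_0 = 1321/EI
Flexibility coefficient — unit upward force at B: δ_{BB} = L³/(3EI) = 243/EI.
With EI = 20000 kN·m²: δ_0 = 0.066025 m and δ_{BB} = 0.01215 m/kN.
Compatibility — the spring shortens by R_B/k under the reaction it provides: δ_0 − R_B·δ_{BB} = R_B/k. With 1/k = 0.000137 m/kN, R_B = δ_0 / (δ_{BB} + 1/k) = 0.066025 / (0.01215 + 0.000137) = 5.374 kN.
Moment equilibrium about A: M_A = Σ(load moments about A) − R_B·L = 200 − 5.374×9 = 151.6 kN·m.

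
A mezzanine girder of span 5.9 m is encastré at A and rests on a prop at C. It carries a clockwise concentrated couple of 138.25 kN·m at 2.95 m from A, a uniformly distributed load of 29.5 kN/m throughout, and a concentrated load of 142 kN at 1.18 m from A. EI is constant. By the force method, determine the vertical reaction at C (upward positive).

R_C = 99.58 kN

Remove the prop at C; the released (primary) structure is a cantilever built in at A.
Downward deflection at the released point C due to the loads:
  clockwise couple 138.25 at a = 2.95: M₀a(2L − a)/(2EI) = 1805/EI
  UDL 29.5: wL⁴/(8EI) = 4468/EI
  point load 142 at a = 1.18: Pa²(3L − a)/(6EI) = 544.4/EI
  δ_0 = 6817/EI
Tip deflection under a unit load at C: L³/(3EI) = 68.46/EI.
Compatibility at C: δ_0 − R_C·δ_{CC} = 0, so R_C = 6817/68.46 = 99.58 kN.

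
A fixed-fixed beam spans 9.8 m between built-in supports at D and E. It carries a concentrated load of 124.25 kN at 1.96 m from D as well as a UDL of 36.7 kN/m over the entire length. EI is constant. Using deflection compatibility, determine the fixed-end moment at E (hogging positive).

M_E = 332.7 kN·m

Take the two fixed-end moments M_D, M_E as redundants; the released structure is the simple span DE.
On the primary (simply-supported) span, the end slopes from the loading are:
  at D: point load 124.25 at a = 1.96: Pab(L + b)/(6LEI) = 572.8/EI
  at E: point load 124.25 at a = 1.96: Pab(L + a)/(6LEI) = 381.9/EI
  at D: UDL 36.7: wL³/(24EI) = 1439/EI
  at E: UDL 36.7: wL³/(24EI) = 1439/EI
  θ_D0 = 2012/EI,  θ_E0 = 1821/EI
Flexibility coefficients: a unit moment at one end gives L/(3EI) there and L/(6EI) at the far end, so f₁₁ = f₂₂ = 3.267/EI and f₁₂ = f₂₁ = 1.633/EI.
Compatibility — zero rotation at each built-in end:
  3.267 M_D + 1.633 M_E = 2012
  1.633 M_D + 3.267 M_E = 1821
Solving the pair gives M_D = 449.6 kN·m and M_E = 332.7 kN·m (hogging).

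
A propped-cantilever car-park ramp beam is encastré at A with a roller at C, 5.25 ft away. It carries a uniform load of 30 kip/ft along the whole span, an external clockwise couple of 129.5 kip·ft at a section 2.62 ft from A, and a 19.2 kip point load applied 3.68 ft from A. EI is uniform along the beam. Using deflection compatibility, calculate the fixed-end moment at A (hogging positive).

Take the reaction at C as the redundant and release it; the primary structure is a cantilever fixed at A.
Deflection at C on the released cantilever, summing each load's contribution:
  UDL 30: wL⁴/(8EI) = 2849/EI
  clockwise couple 129.5 at a = 2.62: M₀a(2L − a)/(2EI) = 1337/EI
  point load 19.2 at a = 3.68: Pa²(3L − a)/(6EI) = 523.1/EI
  δ_0 = 4709/EI
Tip deflection under a unit load at C: L³/(3EI) = 48.23/EI.
The prop prevents deflection at C: R_C = δ_0/δ_{CC} = 4709/48.23 = 97.62 kip.
Moment equilibrium about A: M_A = Σ(load moments about A) − R_C·L = 613.6 − 97.62×5.25 = 101.1 kip·ft.

M_A = 101.1 kip·ft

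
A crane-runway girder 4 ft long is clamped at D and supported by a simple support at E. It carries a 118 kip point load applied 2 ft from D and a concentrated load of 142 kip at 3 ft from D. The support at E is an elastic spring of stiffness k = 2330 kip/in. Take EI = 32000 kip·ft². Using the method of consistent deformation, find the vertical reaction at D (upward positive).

R_D = 139.7 kip

Release the roller at E. Primary structure: cantilever fixed at D.
Free-end deflection of the primary structure under the applied loading (downward +):
  point load 118 at a = 2: Pa²(3L − a)/(6EI) = 786.7/EI
  point load 142 at a = 3: Pa²(3L − a)/(6EI) = 1917/EI
  δ_0 = 2704/EI
Flexibility coefficient — unit upward force at E: δ_{EE} = L³/(3EI) = 21.33/EI.
With EI = 32000 kip·ft²: δ_0 = 0.08449 ft and δ_{EE} = 0.000667 ft/kip.
Compatibility — the spring shortens by R_E/k under the reaction it provides: δ_0 − R_E·δ_{EE} = R_E/k. With 1/k = 1/(2330×12) ft/kip = 0.000036 ft/kip, R_E = δ_0 / (δ_{EE} + 1/k) = 0.08449 / (0.000667 + 0.000036) = 120.3 kip.
Vertical equilibrium: R_D = ΣP − R_E = 260 − 120.3 = 139.7 kip.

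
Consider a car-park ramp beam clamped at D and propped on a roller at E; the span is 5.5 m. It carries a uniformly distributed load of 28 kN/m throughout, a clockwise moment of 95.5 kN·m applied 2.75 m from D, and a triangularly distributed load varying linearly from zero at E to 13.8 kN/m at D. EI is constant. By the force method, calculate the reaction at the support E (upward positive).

Release the roller at E. Primary structure: cantilever fixed at D.
Downward deflection at the released point E due to the loads:
  UDL 28: wL⁴/(8EI) = 3203/EI
  clockwise couple 95.5 at a = 2.75: M₀a(2L − a)/(2EI) = 1083/EI
  triangular load, peak 13.8 at the fixed end: w₀L⁴/(30EI) = 420.9/EI
  δ_0 = 4707/EI
Tip deflection under a unit load at E: L³/(3EI) = 55.46/EI.
Compatibility at E: δ_0 − R_E·δ_{EE} = 0, so R_E = 4707/55.46 = 84.87 kN.

R_E = 84.87 kN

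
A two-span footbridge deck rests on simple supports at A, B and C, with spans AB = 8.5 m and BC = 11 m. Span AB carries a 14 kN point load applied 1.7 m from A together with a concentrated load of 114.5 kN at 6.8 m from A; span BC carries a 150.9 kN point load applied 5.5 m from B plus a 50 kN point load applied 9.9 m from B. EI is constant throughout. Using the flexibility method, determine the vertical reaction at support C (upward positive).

Insert a hinge at B; M_B is the redundant, and each span becomes simply supported.
End slopes at the hinge B, treating each span as simply supported:
  span AB: point load 14 at a = 1.7: Pab(L + a)/(6LEI) = 32.37/EI
  span AB: point load 114.5 at a = 6.8: Pab(L + a)/(6LEI) = 397.1/EI
  span BC: point load 150.9 at a = 5.5: Pab(L + b)/(6LEI) = 1141/EI
  span BC: point load 50 at a = 9.9: Pab(L + b)/(6LEI) = 99.83/EI
  relative rotation θ_0 = (429.5 + 1241)/EI = 1670/EI
A unit hogging moment at B produces rotation L₁/(3EI) + L₂/(3EI) = 6.5/EI.
Slope continuity at B: θ_0 = M_B·6.5/EI, so M_B = 1670/6.5 = 257 kN·m (hogging).
Span BC, ΣM about C: R_B^{BC}·11 = 885 + 257, so R_B^{BC} = 103.8 kN and R_C = 200.9 − 103.8 = 97.09 kN.

R_C = 97.09 kN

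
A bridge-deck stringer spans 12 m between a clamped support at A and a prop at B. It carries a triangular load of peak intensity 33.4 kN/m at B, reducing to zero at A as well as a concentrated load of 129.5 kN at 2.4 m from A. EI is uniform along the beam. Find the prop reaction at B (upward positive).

Remove the prop at B; the released (primary) structure is a cantilever built in at A.
Free-end deflection of the primary structure under the applied loading (downward +):
  triangular load, peak 33.4 at the free end: 11w₀L⁴/(120EI) = 63487/EI
  point load 129.5 at a = 2.4: Pa²(3L − a)/(6EI) = 4177/EI
  δ_0 = 67664/EI
Flexibility coefficient — unit upward force at B: δ_{BB} = L³/(3EI) = 576/EI.
The prop prevents deflection at B: R_B = δ_0/δ_{BB} = 67664/576 = 117.5 kN.

R_B = 117.5 kN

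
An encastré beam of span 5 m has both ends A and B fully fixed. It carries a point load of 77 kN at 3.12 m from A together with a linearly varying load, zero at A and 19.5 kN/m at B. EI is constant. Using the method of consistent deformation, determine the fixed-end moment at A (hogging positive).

M_A = 50.21 kN·m

Take the two fixed-end moments M_A, M_B as redundants; the released structure is the simple span AB.
On the primary (simply-supported) span, the end slopes from the loading are:
  at A: point load 77 at a = 3.12: Pab(L + b)/(6LEI) = 103.6/EI
  at B: point load 77 at a = 3.12: Pab(L + a)/(6LEI) = 122.2/EI
  at A: triangular load, peak 19.5: 7w₀L³/(360EI) = 47.4/EI
  at B: triangular load, peak 19.5: w₀L³/(45EI) = 54.17/EI
  θ_A0 = 151/EI,  θ_B0 = 176.4/EI
Flexibility coefficients: a unit moment at one end gives L/(3EI) there and L/(6EI) at the far end, so f₁₁ = f₂₂ = 1.667/EI and f₁₂ = f₂₁ = 0.8333/EI.
Compatibility — zero rotation at each built-in end:
  1.667 M_A + 0.8333 M_B = 151
  0.8333 M_A + 1.667 M_B = 176.4
Solving the pair gives M_A = 50.21 kN·m and M_B = 80.74 kN·m (hogging).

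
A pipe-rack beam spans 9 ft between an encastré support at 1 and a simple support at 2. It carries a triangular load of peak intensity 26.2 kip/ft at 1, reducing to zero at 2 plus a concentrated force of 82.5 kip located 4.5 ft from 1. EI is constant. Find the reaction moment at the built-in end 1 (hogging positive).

M_1 = 280.7 kip·ft

Release the roller at 2. Primary structure: cantilever fixed at 1.
Free-end deflection of the primary structure under the applied loading (downward +):
  triangular load, peak 26.2 at the fixed end: w₀L⁴/(30EI) = 5730/EI
  point load 82.5 at a = 4.5: Pa²(3L − a)/(6EI) = 6265/EI
  δ_0 = 11995/EI
Flexibility coefficient — unit upward force at 2: δ_{22} = L³/(3EI) = 243/EI.
The prop prevents deflection at 2: R_2 = δ_0/δ_{22} = 11995/243 = 49.36 kip.
Moment equilibrium about 1: M_1 = Σ(load moments about 1) − R_2·L = 725 − 49.36×9 = 280.7 kip·ft.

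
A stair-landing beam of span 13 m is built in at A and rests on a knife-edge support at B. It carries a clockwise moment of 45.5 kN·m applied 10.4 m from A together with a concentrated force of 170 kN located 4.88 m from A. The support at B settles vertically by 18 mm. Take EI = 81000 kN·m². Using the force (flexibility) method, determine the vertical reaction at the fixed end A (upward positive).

Remove the prop at B; the released (primary) structure is a cantilever built in at A.
Primary-structure tip deflection at B by superposition:
  clockwise couple 45.5 at a = 10.4: M₀a(2L − a)/(2EI) = 3691/EI
  point load 170 at a = 4.88: Pa²(3L − a)/(6EI) = 23022/EI
  δ_0 = 26713/EI
Tip deflection under a unit load at B: L³/(3EI) = 732.3/EI.
With EI = 81000 kN·m²: δ_0 = 0.32979 m and δ_{BB} = 0.009041 m/kN.
Compatibility — the beam at B must follow the support down by 0.018 m: δ_0 − R_B·δ_{BB} = 0.018, so R_B = (0.32979 − 0.018)/0.009041 = 34.49 kN.
Vertical equilibrium: R_A = ΣP − R_B = 170 − 34.49 = 135.5 kN.

R_A = 135.5 kN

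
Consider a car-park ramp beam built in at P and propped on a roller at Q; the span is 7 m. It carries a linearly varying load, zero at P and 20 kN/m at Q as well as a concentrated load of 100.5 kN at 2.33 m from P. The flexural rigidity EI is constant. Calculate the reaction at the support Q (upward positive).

R_Q = 53.35 kN

Choose R_Q as the redundant. The primary structure is the cantilever fixed at P.
Deflection at Q on the released cantilever, summing each load's contribution:
  triangular load, peak 20 at the free end: 11w₀L⁴/(120EI) = 4402/EI
  point load 100.5 at a = 2.33: Pa²(3L − a)/(6EI) = 1698/EI
  δ_0 = 6100/EI
Tip deflection under a unit load at Q: L³/(3EI) = 114.3/EI.
Compatibility at Q: δ_0 − R_Q·δ_{QQ} = 0, so R_Q = 6100/114.3 = 53.35 kN.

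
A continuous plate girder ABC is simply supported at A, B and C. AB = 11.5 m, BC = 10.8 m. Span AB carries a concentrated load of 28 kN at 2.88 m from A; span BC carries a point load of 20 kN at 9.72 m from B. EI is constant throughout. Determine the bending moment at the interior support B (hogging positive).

Release continuity at B by inserting a hinge; the redundant is the internal moment M_B. The primary structure is two simply-supported spans AB and BC.
Rotations at B on the released spans (each span's end-slope, ×1/EI):
  span AB: point load 28 at a = 2.88: Pab(L + a)/(6LEI) = 144.9/EI
  span BC: point load 20 at a = 9.72: Pab(L + b)/(6LEI) = 38.49/EI
  relative rotation θ_0 = (144.9 + 38.49)/EI = 183.4/EI
A unit hogging moment at B produces rotation L₁/(3EI) + L₂/(3EI) = 7.433/EI.
Compatibility: M_B·(L₁+L₂)/(3EI) = θ_0, giving M_B = 24.67 kN·m (hogging).

M_B = 24.67 kN·m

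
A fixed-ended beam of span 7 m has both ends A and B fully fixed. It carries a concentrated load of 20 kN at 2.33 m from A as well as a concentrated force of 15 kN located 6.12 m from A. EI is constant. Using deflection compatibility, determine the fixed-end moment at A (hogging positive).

M_A = 22.19 kN·m

Release both end moments; the primary structure is a simply-supported span AB with redundants M_A and M_B.
Simple-span end rotations at A and B under the given loads:
  at A: point load 20 at a = 2.33: Pab(L + b)/(6LEI) = 60.47/EI
  at B: point load 20 at a = 2.33: Pab(L + a)/(6LEI) = 48.34/EI
  at A: point load 15 at a = 6.12: Pab(L + b)/(6LEI) = 15.16/EI
  at B: point load 15 at a = 6.12: Pab(L + a)/(6LEI) = 25.24/EI
  θ_A0 = 75.62/EI,  θ_B0 = 73.58/EI
Flexibility coefficients: a unit moment at one end gives L/(3EI) there and L/(6EI) at the far end, so f₁₁ = f₂₂ = 2.333/EI and f₁₂ = f₂₁ = 1.167/EI.
Compatibility — zero rotation at each built-in end:
  2.333 M_A + 1.167 M_B = 75.62
  1.167 M_A + 2.333 M_B = 73.58
Solving the pair gives M_A = 22.19 kN·m and M_B = 20.44 kN·m (hogging).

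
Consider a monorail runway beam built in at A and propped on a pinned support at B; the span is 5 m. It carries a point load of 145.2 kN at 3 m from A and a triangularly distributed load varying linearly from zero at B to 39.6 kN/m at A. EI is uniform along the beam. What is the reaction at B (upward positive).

Remove the prop at B; the released (primary) structure is a cantilever built in at A.
Free-end deflection of the primary structure under the applied loading (downward +):
  point load 145.2 at a = 3: Pa²(3L − a)/(6EI) = 2614/EI
  triangular load, peak 39.6 at the fixed end: w₀L⁴/(30EI) = 825/EI
  δ_0 = 3439/EI
Flexibility coefficient — unit upward force at B: δ_{BB} = L³/(3EI) = 41.67/EI.
The prop prevents deflection at B: R_B = δ_0/δ_{BB} = 3439/41.67 = 82.53 kN.

R_B = 82.53 kN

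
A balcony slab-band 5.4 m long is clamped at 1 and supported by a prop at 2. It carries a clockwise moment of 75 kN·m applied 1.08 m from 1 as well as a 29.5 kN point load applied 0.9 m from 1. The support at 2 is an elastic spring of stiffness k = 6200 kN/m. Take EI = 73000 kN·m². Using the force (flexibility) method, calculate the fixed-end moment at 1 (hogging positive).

Choose R_2 as the redundant. The primary structure is the cantilever fixed at 1.
Deflection at 2 on the released cantilever, summing each load's contribution:
  clockwise couple 75 at a = 1.08: M₀a(2L − a)/(2EI) = 393.7/EI
  point load 29.5 at a = 0.9: Pa²(3L − a)/(6EI) = 60.93/EI
  δ_0 = 454.6/EI
Tip deflection under a unit load at 2: L³/(3EI) = 52.49/EI.
With EI = 73000 kN·m²: δ_0 = 0.006227 m and δ_{22} = 0.000719 m/kN.
Compatibility — the spring shortens by R_2/k under the reaction it provides: δ_0 − R_2·δ_{22} = R_2/k. With 1/k = 0.000161 m/kN, R_2 = δ_0 / (δ_{22} + 1/k) = 0.006227 / (0.000719 + 0.000161) = 7.074 kN.
Moment equilibrium about 1: M_1 = Σ(load moments about 1) − R_2·L = 101.5 − 7.074×5.4 = 63.35 kN·m.

M_1 = 63.35 kN·m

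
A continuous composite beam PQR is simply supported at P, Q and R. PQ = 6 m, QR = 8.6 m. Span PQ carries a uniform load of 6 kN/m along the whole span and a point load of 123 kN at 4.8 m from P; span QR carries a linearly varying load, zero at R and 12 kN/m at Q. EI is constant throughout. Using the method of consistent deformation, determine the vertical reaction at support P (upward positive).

Insert a hinge at Q; M_Q is the redundant, and each span becomes simply supported.
Discontinuity in slope at Q on the released structure — sum the simple-span end rotations:
  span PQ: UDL 6: wL³/(24EI) = 54/EI
  span PQ: point load 123 at a = 4.8: Pab(L + a)/(6LEI) = 212.5/EI
  span QR: triangular load, peak 12: w₀L³/(45EI) = 169.6/EI
  relative rotation θ_0 = (266.5 + 169.6)/EI = 436.2/EI
A unit hogging moment at Q produces rotation L₁/(3EI) + L₂/(3EI) = 4.867/EI.
Compatibility: M_Q·(L₁+L₂)/(3EI) = θ_0, giving M_Q = 89.62 kN·m (hogging).
Span PQ, ΣM about P with M_Q applied at Q: R_Q^{PQ}·6 = 698.4 + 89.62, so R_Q^{PQ} = 131.3 kN and R_P = 159 − 131.3 = 27.66 kN.

R_P = 27.66 kN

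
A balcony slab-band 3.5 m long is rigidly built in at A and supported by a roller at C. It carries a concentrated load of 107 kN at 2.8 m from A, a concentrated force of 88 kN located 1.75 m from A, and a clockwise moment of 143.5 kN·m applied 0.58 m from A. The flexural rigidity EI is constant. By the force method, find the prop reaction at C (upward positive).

Release the roller at C. Primary structure: cantilever fixed at A.
Free-end deflection of the primary structure under the applied loading (downward +):
  point load 107 at a = 2.8: Pa²(3L − a)/(6EI) = 1077/EI
  point load 88 at a = 1.75: Pa²(3L − a)/(6EI) = 393/EI
  clockwise couple 143.5 at a = 0.58: M₀a(2L − a)/(2EI) = 267.2/EI
  δ_0 = 1737/EI
Flexibility coefficient — unit upward force at C: δ_{CC} = L³/(3EI) = 14.29/EI.
Compatibility at C: δ_0 − R_C·δ_{CC} = 0, so R_C = 1737/14.29 = 121.5 kN.

R_C = 121.5 kN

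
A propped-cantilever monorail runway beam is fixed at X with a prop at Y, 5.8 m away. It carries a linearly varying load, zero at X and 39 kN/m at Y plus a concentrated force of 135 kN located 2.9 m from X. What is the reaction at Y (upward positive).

Take the reaction at Y as the redundant and release it; the primary structure is a cantilever fixed at X.
Primary-structure tip deflection at Y by superposition:
  triangular load, peak 39 at the free end: 11w₀L⁴/(120EI) = 4046/EI
  point load 135 at a = 2.9: Pa²(3L − a)/(6EI) = 2744/EI
  δ_0 = 6789/EI
Flexibility coefficient — unit upward force at Y: δ_{YY} = L³/(3EI) = 65.04/EI.
The prop prevents deflection at Y: R_Y = δ_0/δ_{YY} = 6789/65.04 = 104.4 kN.

R_Y = 104.4 kN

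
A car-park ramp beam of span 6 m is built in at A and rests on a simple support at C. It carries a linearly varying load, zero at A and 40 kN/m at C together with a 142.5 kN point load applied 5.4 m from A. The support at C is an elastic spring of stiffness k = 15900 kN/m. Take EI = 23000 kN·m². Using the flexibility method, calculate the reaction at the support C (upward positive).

R_C = 183.5 kN

Release the roller at C. Primary structure: cantilever fixed at A.
Deflection at C on the released cantilever, summing each load's contribution:
  triangular load, peak 40 at the free end: 11w₀L⁴/(120EI) = 4752/EI
  point load 142.5 at a = 5.4: Pa²(3L − a)/(6EI) = 8726/EI
  δ_0 = 13478/EI
Tip deflection under a unit load at C: L³/(3EI) = 72/EI.
With EI = 23000 kN·m²: δ_0 = 0.58601 m and δ_{CC} = 0.00313 m/kN.
Compatibility — the spring shortens by R_C/k under the reaction it provides: δ_0 − R_C·δ_{CC} = R_C/k. With 1/k = 0.000063 m/kN, R_C = δ_0 / (δ_{CC} + 1/k) = 0.58601 / (0.00313 + 0.000063) = 183.5 kN.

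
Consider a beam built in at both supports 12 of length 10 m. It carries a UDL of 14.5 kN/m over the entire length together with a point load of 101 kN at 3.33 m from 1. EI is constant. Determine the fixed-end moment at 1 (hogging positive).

Release both end moments; the primary structure is a simply-supported span 12 with redundants M_1 and M_2.
On the primary (simply-supported) span, the end slopes from the loading are:
  at 1: UDL 14.5: wL³/(24EI) = 604.2/EI
  at 2: UDL 14.5: wL³/(24EI) = 604.2/EI
  at 1: point load 101 at a = 3.33: Pab(L + b)/(6LEI) = 623.3/EI
  at 2: point load 101 at a = 3.33: Pab(L + a)/(6LEI) = 498.4/EI
  θ_10 = 1227/EI,  θ_20 = 1103/EI
Flexibility coefficients: a unit moment at one end gives L/(3EI) there and L/(6EI) at the far end, so f₁₁ = f₂₂ = 3.333/EI and f₁₂ = f₂₁ = 1.667/EI.
Compatibility — zero rotation at each built-in end:
  3.333 M_1 + 1.667 M_2 = 1227
  1.667 M_1 + 3.333 M_2 = 1103
Solving the pair gives M_1 = 270.5 kN·m and M_2 = 195.5 kN·m (hogging).

M_1 = 270.5 kN·m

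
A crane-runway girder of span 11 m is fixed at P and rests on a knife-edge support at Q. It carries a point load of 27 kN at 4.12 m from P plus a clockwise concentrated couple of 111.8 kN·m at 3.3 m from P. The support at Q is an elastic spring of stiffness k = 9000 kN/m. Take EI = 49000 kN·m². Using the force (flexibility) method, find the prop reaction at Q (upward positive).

Remove the prop at Q; the released (primary) structure is a cantilever built in at P.
Deflection at Q on the released cantilever, summing each load's contribution:
  point load 27 at a = 4.12: Pa²(3L − a)/(6EI) = 2206/EI
  clockwise couple 111.8 at a = 3.3: M₀a(2L − a)/(2EI) = 3450/EI
  δ_0 = 5656/EI
Tip deflection under a unit load at Q: L³/(3EI) = 443.7/EI.
With EI = 49000 kN·m²: δ_0 = 0.11542 m and δ_{QQ} = 0.009054 m/kN.
Compatibility — the spring shortens by R_Q/k under the reaction it provides: δ_0 − R_Q·δ_{QQ} = R_Q/k. With 1/k = 0.000111 m/kN, R_Q = δ_0 / (δ_{QQ} + 1/k) = 0.11542 / (0.009054 + 0.000111) = 12.59 kN.

R_Q = 12.59 kN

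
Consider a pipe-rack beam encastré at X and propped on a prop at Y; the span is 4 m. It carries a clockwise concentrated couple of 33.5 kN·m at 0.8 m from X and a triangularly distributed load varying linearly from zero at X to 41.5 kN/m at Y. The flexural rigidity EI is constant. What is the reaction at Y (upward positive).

Release the roller at Y. Primary structure: cantilever fixed at X.
Deflection at Y on the released cantilever, summing each load's contribution:
  clockwise couple 33.5 at a = 0.8: M₀a(2L − a)/(2EI) = 96.48/EI
  triangular load, peak 41.5 at the free end: 11w₀L⁴/(120EI) = 973.9/EI
  δ_0 = 1070/EI
Tip deflection under a unit load at Y: L³/(3EI) = 21.33/EI.
The prop prevents deflection at Y: R_Y = δ_0/δ_{YY} = 1070/21.33 = 50.17 kN.

R_Y = 50.17 kN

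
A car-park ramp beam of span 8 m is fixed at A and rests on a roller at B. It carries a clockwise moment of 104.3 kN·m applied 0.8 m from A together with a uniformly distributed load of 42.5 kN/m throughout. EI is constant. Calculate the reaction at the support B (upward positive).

R_B = 131.2 kN

Release the roller at B. Primary structure: cantilever fixed at A.
Primary-structure tip deflection at B by superposition:
  clockwise couple 104.3 at a = 0.8: M₀a(2L − a)/(2EI) = 634.1/EI
  UDL 42.5: wL⁴/(8EI) = 21760/EI
  δ_0 = 22394/EI
Flexibility coefficient — unit upward force at B: δ_{BB} = L³/(3EI) = 170.7/EI.
The prop prevents deflection at B: R_B = δ_0/δ_{BB} = 22394/170.7 = 131.2 kN.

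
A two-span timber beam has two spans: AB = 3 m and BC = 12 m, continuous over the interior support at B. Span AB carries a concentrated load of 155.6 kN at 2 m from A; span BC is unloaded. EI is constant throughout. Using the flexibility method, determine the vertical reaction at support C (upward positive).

Release continuity at B by inserting a hinge; the redundant is the internal moment M_B. The primary structure is two simply-supported spans AB and BC.
End slopes at the hinge B, treating each span as simply supported:
  span AB: point load 155.6 at a = 2: Pab(L + a)/(6LEI) = 86.44/EI
  relative rotation θ_0 = (86.44 + 0)/EI = 86.44/EI
A unit hogging moment at B produces rotation L₁/(3EI) + L₂/(3EI) = 5/EI.
Compatibility: M_B·(L₁+L₂)/(3EI) = θ_0, giving M_B = 17.29 kN·m (hogging).
Span BC, ΣM about C: R_B^{BC}·12 = 0 + 17.29, so R_B^{BC} = 1.441 kN and R_C = 0 − 1.441 = -1.441 kN.

R_C = -1.441 kN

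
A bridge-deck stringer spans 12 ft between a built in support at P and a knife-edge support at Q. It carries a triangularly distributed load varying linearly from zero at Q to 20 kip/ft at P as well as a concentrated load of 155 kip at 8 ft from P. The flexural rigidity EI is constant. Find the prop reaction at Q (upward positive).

Take the reaction at Q as the redundant and release it; the primary structure is a cantilever fixed at P.
Primary-structure tip deflection at Q by superposition:
  triangular load, peak 20 at the fixed end: w₀L⁴/(30EI) = 13824/EI
  point load 155 at a = 8: Pa²(3L − a)/(6EI) = 46293/EI
  δ_0 = 60117/EI
Flexibility coefficient — unit upward force at Q: δ_{QQ} = L³/(3EI) = 576/EI.
The prop prevents deflection at Q: R_Q = δ_0/δ_{QQ} = 60117/576 = 104.4 kip.

R_Q = 104.4 kip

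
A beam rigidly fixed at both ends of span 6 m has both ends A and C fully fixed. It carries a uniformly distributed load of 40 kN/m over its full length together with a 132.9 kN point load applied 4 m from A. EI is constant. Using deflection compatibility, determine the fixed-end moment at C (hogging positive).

Release both end moments; the primary structure is a simply-supported span AC with redundants M_A and M_C.
On the primary (simply-supported) span, the end slopes from the loading are:
  at A: UDL 40: wL³/(24EI) = 360/EI
  at C: UDL 40: wL³/(24EI) = 360/EI
  at A: point load 132.9 at a = 4: Pab(L + b)/(6LEI) = 236.3/EI
  at C: point load 132.9 at a = 4: Pab(L + a)/(6LEI) = 295.3/EI
  θ_A0 = 596.3/EI,  θ_C0 = 655.3/EI
Flexibility coefficients: a unit moment at one end gives L/(3EI) there and L/(6EI) at the far end, so f₁₁ = f₂₂ = 2/EI and f₁₂ = f₂₁ = 1/EI.
Compatibility — zero rotation at each built-in end:
  2 M_A + 1 M_C = 596.3
  1 M_A + 2 M_C = 655.3
Solving the pair gives M_A = 179.1 kN·m and M_C = 238.1 kN·m (hogging).

M_C = 238.1 kN·m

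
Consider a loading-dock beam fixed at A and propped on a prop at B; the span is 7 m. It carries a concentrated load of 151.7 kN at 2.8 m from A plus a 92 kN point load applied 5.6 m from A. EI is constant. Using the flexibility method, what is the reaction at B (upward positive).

R_B = 96.32 kN

Take the reaction at B as the redundant and release it; the primary structure is a cantilever fixed at A.
Deflection at B on the released cantilever, summing each load's contribution:
  point load 151.7 at a = 2.8: Pa²(3L − a)/(6EI) = 3608/EI
  point load 92 at a = 5.6: Pa²(3L − a)/(6EI) = 7405/EI
  δ_0 = 11013/EI
Flexibility coefficient — unit upward force at B: δ_{BB} = L³/(3EI) = 114.3/EI.
The prop prevents deflection at B: R_B = δ_0/δ_{BB} = 11013/114.3 = 96.32 kN.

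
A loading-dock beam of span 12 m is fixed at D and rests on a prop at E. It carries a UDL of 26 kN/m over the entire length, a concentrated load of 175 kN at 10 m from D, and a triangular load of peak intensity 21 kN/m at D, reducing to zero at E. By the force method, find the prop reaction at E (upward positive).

R_E = 273.9 kN

Choose R_E as the redundant. The primary structure is the cantilever fixed at D.
Downward deflection at the released point E due to the loads:
  UDL 26: wL⁴/(8EI) = 67392/EI
  point load 175 at a = 10: Pa²(3L − a)/(6EI) = 75833/EI
  triangular load, peak 21 at the fixed end: w₀L⁴/(30EI) = 14515/EI
  δ_0 = 157741/EI
Tip deflection under a unit load at E: L³/(3EI) = 576/EI.
The prop prevents deflection at E: R_E = δ_0/δ_{EE} = 157741/576 = 273.9 kN.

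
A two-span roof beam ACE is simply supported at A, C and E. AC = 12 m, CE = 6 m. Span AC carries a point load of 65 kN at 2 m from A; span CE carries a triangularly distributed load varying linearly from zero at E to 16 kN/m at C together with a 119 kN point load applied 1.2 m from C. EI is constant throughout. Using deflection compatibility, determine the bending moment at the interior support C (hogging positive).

M_C = 89.2 kN·m

Release continuity at C by inserting a hinge; the redundant is the internal moment M_C. The primary structure is two simply-supported spans AC and CE.
Rotations at C on the released spans (each span's end-slope, ×1/EI):
  span AC: point load 65 at a = 2: Pab(L + a)/(6LEI) = 252.8/EI
  span CE: triangular load, peak 16: w₀L³/(45EI) = 76.8/EI
  span CE: point load 119 at a = 1.2: Pab(L + b)/(6LEI) = 205.6/EI
  relative rotation θ_0 = (252.8 + 282.4)/EI = 535.2/EI
A unit hogging moment at C produces rotation L₁/(3EI) + L₂/(3EI) = 6/EI.
Slope continuity at C: θ_0 = M_C·6/EI, so M_C = 535.2/6 = 89.2 kN·m (hogging).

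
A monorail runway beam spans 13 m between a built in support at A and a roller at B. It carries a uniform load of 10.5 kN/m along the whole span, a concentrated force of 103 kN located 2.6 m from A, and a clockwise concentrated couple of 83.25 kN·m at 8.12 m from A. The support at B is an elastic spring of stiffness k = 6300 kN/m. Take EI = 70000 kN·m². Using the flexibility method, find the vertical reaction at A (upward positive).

R_A = 175.3 kN

Remove the prop at B; the released (primary) structure is a cantilever built in at A.
Downward deflection at the released point B due to the loads:
  UDL 10.5: wL⁴/(8EI) = 37486/EI
  point load 103 at a = 2.6: Pa²(3L − a)/(6EI) = 4224/EI
  clockwise couple 83.25 at a = 8.12: M₀a(2L − a)/(2EI) = 6043/EI
  δ_0 = 47754/EI
Flexibility coefficient — unit upward force at B: δ_{BB} = L³/(3EI) = 732.3/EI.
With EI = 70000 kN·m²: δ_0 = 0.6822 m and δ_{BB} = 0.010462 m/kN.
Compatibility — the spring shortens by R_B/k under the reaction it provides: δ_0 − R_B·δ_{BB} = R_B/k. With 1/k = 0.000159 m/kN, R_B = δ_0 / (δ_{BB} + 1/k) = 0.6822 / (0.010462 + 0.000159) = 64.23 kN.
Vertical equilibrium: R_A = ΣP − R_B = 239.5 − 64.23 = 175.3 kN.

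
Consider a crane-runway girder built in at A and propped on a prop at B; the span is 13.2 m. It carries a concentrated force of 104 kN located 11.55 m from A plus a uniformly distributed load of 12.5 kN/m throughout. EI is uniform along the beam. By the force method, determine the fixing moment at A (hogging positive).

Remove the prop at B; the released (primary) structure is a cantilever built in at A.
Free-end deflection of the primary structure under the applied loading (downward +):
  point load 104 at a = 11.55: Pa²(3L − a)/(6EI) = 64860/EI
  UDL 12.5: wL⁴/(8EI) = 47437/EI
  δ_0 = 112297/EI
Tip deflection under a unit load at B: L³/(3EI) = 766.7/EI.
The prop prevents deflection at B: R_B = δ_0/δ_{BB} = 112297/766.7 = 146.5 kN.
Moment equilibrium about A: M_A = Σ(load moments about A) − R_B·L = 2290 − 146.5×13.2 = 356.7 kN·m.

M_A = 356.7 kN·m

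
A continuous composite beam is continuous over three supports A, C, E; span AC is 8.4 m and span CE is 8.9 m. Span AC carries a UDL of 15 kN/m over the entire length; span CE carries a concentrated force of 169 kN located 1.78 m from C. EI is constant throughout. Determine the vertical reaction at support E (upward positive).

Release continuity at C by inserting a hinge; the redundant is the internal moment M_C. The primary structure is two simply-supported spans AC and CE.
End slopes at the hinge C, treating each span as simply supported:
  span AC: UDL 15: wL³/(24EI) = 370.4/EI
  span CE: point load 169 at a = 1.78: Pab(L + b)/(6LEI) = 642.6/EI
  relative rotation θ_0 = (370.4 + 642.6)/EI = 1013/EI
A unit hogging moment at C produces rotation L₁/(3EI) + L₂/(3EI) = 5.767/EI.
Slope continuity at C: θ_0 = M_C·5.767/EI, so M_C = 1013/5.767 = 175.7 kN·m (hogging).
Span CE, ΣM about E: R_C^{CE}·8.9 = 1203 + 175.7, so R_C^{CE} = 154.9 kN and R_E = 169 − 154.9 = 14.06 kN.

R_E = 14.06 kN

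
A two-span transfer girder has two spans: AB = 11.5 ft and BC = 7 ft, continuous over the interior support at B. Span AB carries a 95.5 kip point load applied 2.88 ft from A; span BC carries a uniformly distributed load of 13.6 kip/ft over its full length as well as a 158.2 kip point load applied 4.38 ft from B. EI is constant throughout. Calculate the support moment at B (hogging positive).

M_B = 179.1 kip·ft

Release continuity at B by inserting a hinge; the redundant is the internal moment M_B. The primary structure is two simply-supported spans AB and BC.
Discontinuity in slope at B on the released structure — sum the simple-span end rotations:
  span AB: point load 95.5 at a = 2.88: Pab(L + a)/(6LEI) = 494.1/EI
  span BC: UDL 13.6: wL³/(24EI) = 194.4/EI
  span BC: point load 158.2 at a = 4.38: Pab(L + b)/(6LEI) = 415.8/EI
  relative rotation θ_0 = (494.1 + 610.2)/EI = 1104/EI
A unit hogging moment at B produces rotation L₁/(3EI) + L₂/(3EI) = 6.167/EI.
Slope continuity at B: θ_0 = M_B·6.167/EI, so M_B = 1104/6.167 = 179.1 kip·ft (hogging).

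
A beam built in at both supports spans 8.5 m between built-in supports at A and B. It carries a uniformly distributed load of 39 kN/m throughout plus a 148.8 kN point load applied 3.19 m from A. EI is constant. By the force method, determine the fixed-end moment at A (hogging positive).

Take the two fixed-end moments M_A, M_B as redundants; the released structure is the simple span AB.
On the primary (simply-supported) span, the end slopes from the loading are:
  at A: UDL 39: wL³/(24EI) = 998/EI
  at B: UDL 39: wL³/(24EI) = 998/EI
  at A: point load 148.8 at a = 3.19: Pab(L + b)/(6LEI) = 682.5/EI
  at B: point load 148.8 at a = 3.19: Pab(L + a)/(6LEI) = 577.7/EI
  θ_A0 = 1680/EI,  θ_B0 = 1576/EI
Flexibility coefficients: a unit moment at one end gives L/(3EI) there and L/(6EI) at the far end, so f₁₁ = f₂₂ = 2.833/EI and f₁₂ = f₂₁ = 1.417/EI.
Compatibility — zero rotation at each built-in end:
  2.833 M_A + 1.417 M_B = 1680
  1.417 M_A + 2.833 M_B = 1576
Solving the pair gives M_A = 420.1 kN·m and M_B = 346.1 kN·m (hogging).

M_A = 420.1 kN·m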